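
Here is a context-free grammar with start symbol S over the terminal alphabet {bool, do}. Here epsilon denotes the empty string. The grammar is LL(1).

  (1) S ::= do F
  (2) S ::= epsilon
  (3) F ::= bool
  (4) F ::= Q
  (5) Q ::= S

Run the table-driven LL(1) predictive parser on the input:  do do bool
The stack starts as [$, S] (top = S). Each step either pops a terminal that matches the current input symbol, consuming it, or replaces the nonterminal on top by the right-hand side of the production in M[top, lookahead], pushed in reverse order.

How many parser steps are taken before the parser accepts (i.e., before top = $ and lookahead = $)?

8

step 1: stack=$ S  input=do do bool $  — expand S ::= do F
step 2: stack=$ F do  input=do do bool $  — match do
step 3: stack=$ F  input=do bool $  — expand F ::= Q
step 4: stack=$ Q  input=do bool $  — expand Q ::= S
step 5: stack=$ S  input=do bool $  — expand S ::= do F
step 6: stack=$ F do  input=do bool $  — match do
step 7: stack=$ F  input=bool $  — expand F ::= bool
step 8: stack=$ bool  input=bool $  — match bool
Accept reached after 8 steps.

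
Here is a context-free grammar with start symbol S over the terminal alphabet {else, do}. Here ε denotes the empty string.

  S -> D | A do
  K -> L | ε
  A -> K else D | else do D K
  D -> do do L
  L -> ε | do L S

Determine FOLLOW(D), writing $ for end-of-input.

FIRST(D): from D->do do L we get {do}. So FIRST(D) = {do}.
FIRST(L): from L->ε we get {ε}; from L->do L S we get {do}. So FIRST(L) = {ε, do}.
FIRST(K): from K->L we get {ε, do}; from K->ε we get {ε}. So FIRST(K) = {ε, do}.
FIRST(A): from A->K else D we get {do, else}; from A->else do D K we get {else}. So FIRST(A) = {do, else}.
FIRST(S): from S->D we get {do}; from S->A do we get {do, else}. So FIRST(S) = {do, else}.
FOLLOW(S) includes $ since S is the start symbol.
FOLLOW(A): in S->A do, A is followed by do with FIRST {do}. Thus FOLLOW(A) = {do}.
FOLLOW(K): in A->K else D, K is followed by else D with FIRST {else}; in A->else do D K, the suffix after K is empty, so FOLLOW(K) ⊇ FOLLOW(A) = {do}. Thus FOLLOW(K) = {do, else}.
FOLLOW(S): in L->do L S, the suffix after S is empty, so FOLLOW(S) ⊇ FOLLOW(L) = {$, do, else}. Thus FOLLOW(S) = {$, do, else}.
FOLLOW(D): in S->D, the suffix after D is empty, so FOLLOW(D) ⊇ FOLLOW(S) = {$, do, else}; in A->K else D, the suffix after D is empty, so FOLLOW(D) ⊇ FOLLOW(A) = {do}; in A->else do D K, D is followed by K with FIRST {ε, do}; in A->else do D K, the suffix after D is nullable, so FOLLOW(D) ⊇ FOLLOW(A) = {do}. Thus FOLLOW(D) = {$, do, else}.
FOLLOW(L): in K->L, the suffix after L is empty, so FOLLOW(L) ⊇ FOLLOW(K) = {do, else}; in D->do do L, the suffix after L is empty, so FOLLOW(L) ⊇ FOLLOW(D) = {$, do, else}; in L->do L S, L is followed by S with FIRST {do, else}. Thus FOLLOW(L) = {$, do, else}.

{$, do, else}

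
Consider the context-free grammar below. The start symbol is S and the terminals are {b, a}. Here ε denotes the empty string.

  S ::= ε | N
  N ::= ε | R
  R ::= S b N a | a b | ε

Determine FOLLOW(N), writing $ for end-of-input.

{$, a, b}

FIRST(S): from S::=ε we get {ε}; from S::=N we get {ε, a, b}. So FIRST(S) = {ε, a, b}.
FIRST(R): from R::=S b N a we get {a, b}; from R::=a b we get {a}; from R::=ε we get {ε}. So FIRST(R) = {ε, a, b}.
FIRST(N): from N::=ε we get {ε}; from N::=R we get {ε, a, b}. So FIRST(N) = {ε, a, b}.
FOLLOW(S) includes $ since S is the start symbol.
FOLLOW(S): in R::=S b N a, S is followed by b N a with FIRST {b}. Thus FOLLOW(S) = {$, b}.
FOLLOW(N): in S::=N, the suffix after N is empty, so FOLLOW(N) ⊇ FOLLOW(S) = {$, b}; in R::=S b N a, N is followed by a with FIRST {a}. Thus FOLLOW(N) = {$, a, b}.
FOLLOW(R): in N::=R, the suffix after R is empty, so FOLLOW(R) ⊇ FOLLOW(N) = {$, a, b}. Thus FOLLOW(R) = {$, a, b}.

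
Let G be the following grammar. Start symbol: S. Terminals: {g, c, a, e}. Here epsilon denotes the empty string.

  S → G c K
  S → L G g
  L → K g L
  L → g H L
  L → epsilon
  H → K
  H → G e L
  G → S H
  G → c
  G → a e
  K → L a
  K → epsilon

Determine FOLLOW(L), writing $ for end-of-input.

FIRST(S) = {a, c, g}  (via G c K, L G g)
FIRST(G) = {a, c, g}  (via S H)
FIRST(L) = {epsilon, a, g}  (via K g L)
FIRST(K) = {epsilon, a, g}  (via L a)
FIRST(H) = {epsilon, a, c, g}  (via K, G e L)
FOLLOW(S) includes $ since S is the start symbol.
FOLLOW(G): in S→G c K, G is followed by c K with FIRST {c}; in S→L G g, G is followed by g with FIRST {g}; in H→G e L, G is followed by e L with FIRST {e}. Thus FOLLOW(G) = {c, e, g}.
FOLLOW(S): in G→S H, S is followed by H with FIRST {epsilon, a, c, g}; in G→S H, the suffix after S is nullable, so FOLLOW(S) ⊇ FOLLOW(G) = {c, e, g}. Thus FOLLOW(S) = {$, a, c, e, g}.
FOLLOW(L): in S→L G g, L is followed by G g with FIRST {a, c, g}; in L→K g L, the suffix after L is empty (adds nothing new); in L→g H L, the suffix after L is empty (adds nothing new); in H→G e L, the suffix after L is empty, so FOLLOW(L) ⊇ FOLLOW(H) = {a, c, e, g}; in K→L a, L is followed by a with FIRST {a}. Thus FOLLOW(L) = {a, c, e, g}.
FOLLOW(H): in L→g H L, H is followed by L with FIRST {epsilon, a, g}; in L→g H L, the suffix after H is nullable, so FOLLOW(H) ⊇ FOLLOW(L) = {a, c, e, g}; in G→S H, the suffix after H is empty, so FOLLOW(H) ⊇ FOLLOW(G) = {c, e, g}. Thus FOLLOW(H) = {a, c, e, g}.
FOLLOW(K): in S→G c K, the suffix after K is empty, so FOLLOW(K) ⊇ FOLLOW(S) = {$, a, c, e, g}; in L→K g L, K is followed by g L with FIRST {g}; in H→K, the suffix after K is empty, so FOLLOW(K) ⊇ FOLLOW(H) = {a, c, e, g}. Thus FOLLOW(K) = {$, a, c, e, g}.

{a, c, e, g}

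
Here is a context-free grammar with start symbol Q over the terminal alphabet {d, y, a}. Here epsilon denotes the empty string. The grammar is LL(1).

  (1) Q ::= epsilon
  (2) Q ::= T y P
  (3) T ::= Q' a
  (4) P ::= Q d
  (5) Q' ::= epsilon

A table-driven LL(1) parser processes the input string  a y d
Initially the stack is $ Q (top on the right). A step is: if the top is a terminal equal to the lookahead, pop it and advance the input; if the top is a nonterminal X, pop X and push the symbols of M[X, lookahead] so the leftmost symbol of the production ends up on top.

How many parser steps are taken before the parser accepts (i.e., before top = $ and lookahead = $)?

8

     Stack       Input    Action
  1  $ Q         a y d $  expand Q ::= T y P
  2  $ P y T     a y d $  expand T ::= Q' a
  3  $ P y a Q'  a y d $  expand Q' ::= epsilon
  4  $ P y a     a y d $  match a
  5  $ P y       y d $    match y
  6  $ P         d $      expand P ::= Q d
  7  $ d Q       d $      expand Q ::= epsilon
  8  $ d         d $      match d
Accept reached after 8 steps.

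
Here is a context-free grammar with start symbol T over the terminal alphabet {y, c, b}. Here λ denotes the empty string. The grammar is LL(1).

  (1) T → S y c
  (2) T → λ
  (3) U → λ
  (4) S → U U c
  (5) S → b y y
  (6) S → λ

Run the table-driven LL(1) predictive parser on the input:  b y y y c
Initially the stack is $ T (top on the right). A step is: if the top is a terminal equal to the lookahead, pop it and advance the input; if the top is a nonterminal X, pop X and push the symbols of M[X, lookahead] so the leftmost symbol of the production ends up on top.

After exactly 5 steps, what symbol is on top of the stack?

y

step 1: stack=$ T  input=b y y y c $  — expand T → S y c
step 2: stack=$ c y S  input=b y y y c $  — expand S → b y y
step 3: stack=$ c y y y b  input=b y y y c $  — match b
step 4: stack=$ c y y y  input=y y y c $  — match y
step 5: stack=$ c y y  input=y y c $  — match y
Stack after step 5: $ c y (top = y).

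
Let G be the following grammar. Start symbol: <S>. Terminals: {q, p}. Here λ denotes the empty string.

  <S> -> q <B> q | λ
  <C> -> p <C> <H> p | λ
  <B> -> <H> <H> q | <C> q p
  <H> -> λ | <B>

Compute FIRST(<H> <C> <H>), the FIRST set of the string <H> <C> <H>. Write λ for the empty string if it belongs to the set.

{λ, p, q}

FIRST(<S>) = {λ, q}
FIRST(<C>) = {λ, p}
FIRST(<B>) = {p, q}  (via <H> <H> q, <C> q p)
FIRST(<H>) = {λ, p, q}  (via <B>)
FIRST(<H> <C> <H>): take FIRST of each symbol in turn, carrying on past any symbol whose FIRST contains λ; result {λ, p, q}.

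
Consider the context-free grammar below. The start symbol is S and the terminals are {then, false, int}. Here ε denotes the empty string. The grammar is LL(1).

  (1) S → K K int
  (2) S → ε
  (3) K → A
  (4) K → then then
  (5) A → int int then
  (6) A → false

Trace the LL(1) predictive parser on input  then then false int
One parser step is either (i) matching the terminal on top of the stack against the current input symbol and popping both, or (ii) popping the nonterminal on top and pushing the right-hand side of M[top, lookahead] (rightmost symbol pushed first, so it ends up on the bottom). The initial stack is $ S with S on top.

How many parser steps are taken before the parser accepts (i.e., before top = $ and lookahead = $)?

8

     Stack              Input                  Action
  1  $ S                then then false int $  expand S → K K int
  2  $ int K K          then then false int $  expand K → then then
  3  $ int K then then  then then false int $  match then
  4  $ int K then       then false int $       match then
  5  $ int K            false int $            expand K → A
  6  $ int A            false int $            expand A → false
  7  $ int false        false int $            match false
  8  $ int              int $                  match int
Accept reached after 8 steps.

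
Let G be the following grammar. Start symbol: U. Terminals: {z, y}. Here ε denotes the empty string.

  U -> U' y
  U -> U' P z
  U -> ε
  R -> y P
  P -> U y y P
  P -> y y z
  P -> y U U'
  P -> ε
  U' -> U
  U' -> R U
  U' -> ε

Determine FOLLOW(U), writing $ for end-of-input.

FIRST(R) = {y}
FIRST(U) = {ε, y, z}  (via U' y, U' P z)
FIRST(P) = {ε, y, z}  (via U y y P)
FIRST(U') = {ε, y, z}  (via U, R U)
FOLLOW(U) includes $ since U is the start symbol.
FOLLOW(U): in P->U y y P, U is followed by y y P with FIRST {y}; in P->y U U', U is followed by U' with FIRST {ε, y, z}; in P->y U U', the suffix after U is nullable, so FOLLOW(U) ⊇ FOLLOW(P) = {y, z}; in U'->U, the suffix after U is empty, so FOLLOW(U) ⊇ FOLLOW(U') = {y, z}; in U'->R U, the suffix after U is empty, so FOLLOW(U) ⊇ FOLLOW(U') = {y, z}. Thus FOLLOW(U) = {$, y, z}.
FOLLOW(R): in U'->R U, R is followed by U with FIRST {ε, y, z}; in U'->R U, the suffix after R is nullable, so FOLLOW(R) ⊇ FOLLOW(U') = {y, z}. Thus FOLLOW(R) = {y, z}.
FOLLOW(P): in U->U' P z, P is followed by z with FIRST {z}; in R->y P, the suffix after P is empty, so FOLLOW(P) ⊇ FOLLOW(R) = {y, z}; in P->U y y P, the suffix after P is empty (adds nothing new). Thus FOLLOW(P) = {y, z}.
FOLLOW(U'): in U->U' y, U' is followed by y with FIRST {y}; in U->U' P z, U' is followed by P z with FIRST {y, z}; in P->y U U', the suffix after U' is empty, so FOLLOW(U') ⊇ FOLLOW(P) = {y, z}. Thus FOLLOW(U') = {y, z}.

{$, y, z}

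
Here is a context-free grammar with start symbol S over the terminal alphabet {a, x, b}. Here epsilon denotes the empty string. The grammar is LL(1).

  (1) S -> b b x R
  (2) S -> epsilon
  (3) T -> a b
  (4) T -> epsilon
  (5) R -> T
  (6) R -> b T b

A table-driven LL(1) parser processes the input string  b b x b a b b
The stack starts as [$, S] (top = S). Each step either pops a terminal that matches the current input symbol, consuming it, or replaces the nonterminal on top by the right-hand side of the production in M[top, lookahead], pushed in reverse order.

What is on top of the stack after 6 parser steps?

T

step 1: stack=$ S  input=b b x b a b b $  — expand S -> b b x R
step 2: stack=$ R x b b  input=b b x b a b b $  — match b
step 3: stack=$ R x b  input=b x b a b b $  — match b
step 4: stack=$ R x  input=x b a b b $  — match x
step 5: stack=$ R  input=b a b b $  — expand R -> b T b
step 6: stack=$ b T b  input=b a b b $  — match b
Stack after step 6: $ b T (top = T).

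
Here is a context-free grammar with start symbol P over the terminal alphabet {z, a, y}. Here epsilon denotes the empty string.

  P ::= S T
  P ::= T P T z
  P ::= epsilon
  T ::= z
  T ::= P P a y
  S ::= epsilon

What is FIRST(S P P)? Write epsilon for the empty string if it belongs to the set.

{epsilon, a, z}

FIRST(S): from S::=epsilon we get {epsilon}. So FIRST(S) = {epsilon}.
FIRST(P): from P::=S T we get {a, z}; from P::=T P T z we get {a, z}; from P::=epsilon we get {epsilon}. So FIRST(P) = {epsilon, a, z}.
FIRST(T): from T::=z we get {z}; from T::=P P a y we get {a, z}. So FIRST(T) = {a, z}.
FIRST(S P P): take FIRST of each symbol in turn, carrying on past any symbol whose FIRST contains epsilon; result {epsilon, a, z}.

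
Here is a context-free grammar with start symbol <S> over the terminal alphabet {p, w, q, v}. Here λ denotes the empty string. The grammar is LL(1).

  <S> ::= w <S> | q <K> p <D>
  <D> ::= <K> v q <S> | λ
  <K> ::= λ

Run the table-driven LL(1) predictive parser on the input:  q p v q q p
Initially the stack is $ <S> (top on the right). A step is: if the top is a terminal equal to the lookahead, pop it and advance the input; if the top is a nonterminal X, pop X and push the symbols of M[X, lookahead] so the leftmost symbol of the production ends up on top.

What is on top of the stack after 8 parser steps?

<S>

     Stack          Input          Action
  1  $ <S>          q p v q q p $  expand <S> ::= q <K> p <D>
  2  $ <D> p <K> q  q p v q q p $  match q
  3  $ <D> p <K>    p v q q p $    expand <K> ::= λ
  4  $ <D> p        p v q q p $    match p
  5  $ <D>          v q q p $      expand <D> ::= <K> v q <S>
  6  $ <S> q v <K>  v q q p $      expand <K> ::= λ
  7  $ <S> q v      v q q p $      match v
  8  $ <S> q        q q p $        match q
Stack after step 8: $ <S> (top = <S>).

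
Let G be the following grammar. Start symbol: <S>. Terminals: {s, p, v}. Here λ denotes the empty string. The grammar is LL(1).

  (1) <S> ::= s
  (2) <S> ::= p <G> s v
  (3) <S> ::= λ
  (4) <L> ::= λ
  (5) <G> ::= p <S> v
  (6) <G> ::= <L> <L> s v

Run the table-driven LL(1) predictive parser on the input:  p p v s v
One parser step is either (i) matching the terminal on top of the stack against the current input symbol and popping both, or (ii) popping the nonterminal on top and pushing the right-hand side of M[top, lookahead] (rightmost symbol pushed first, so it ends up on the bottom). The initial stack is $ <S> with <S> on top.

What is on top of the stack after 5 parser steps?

v

     Stack          Input        Action
  1  $ <S>          p p v s v $  expand <S> ::= p <G> s v
  2  $ v s <G> p    p p v s v $  match p
  3  $ v s <G>      p v s v $    expand <G> ::= p <S> v
  4  $ v s v <S> p  p v s v $    match p
  5  $ v s v <S>    v s v $      expand <S> ::= λ
Stack after step 5: $ v s v (top = v).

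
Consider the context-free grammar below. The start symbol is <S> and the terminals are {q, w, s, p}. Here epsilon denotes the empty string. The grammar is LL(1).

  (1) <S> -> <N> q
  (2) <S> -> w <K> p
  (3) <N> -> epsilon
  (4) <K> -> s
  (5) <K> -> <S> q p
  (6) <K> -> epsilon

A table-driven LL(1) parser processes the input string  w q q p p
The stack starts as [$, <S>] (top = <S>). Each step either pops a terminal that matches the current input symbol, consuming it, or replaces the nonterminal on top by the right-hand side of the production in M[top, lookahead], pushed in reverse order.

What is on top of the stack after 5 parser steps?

     Stack          Input        Action
  1  $ <S>          w q q p p $  expand <S> -> w <K> p
  2  $ p <K> w      w q q p p $  match w
  3  $ p <K>        q q p p $    expand <K> -> <S> q p
  4  $ p p q <S>    q q p p $    expand <S> -> <N> q
  5  $ p p q q <N>  q q p p $    expand <N> -> epsilon
Stack after step 5: $ p p q q (top = q).

q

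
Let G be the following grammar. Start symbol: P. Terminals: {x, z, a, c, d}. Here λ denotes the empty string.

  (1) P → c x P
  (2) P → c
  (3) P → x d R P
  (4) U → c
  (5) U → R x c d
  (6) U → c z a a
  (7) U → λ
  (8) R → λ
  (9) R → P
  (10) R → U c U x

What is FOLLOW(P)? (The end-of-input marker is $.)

{$, c, x}

FIRST(P) = {c, x}
FIRST(U) = {λ, c, x}  (via R x c d)
FIRST(R) = {λ, c, x}  (via P, U c U x)
FOLLOW(P) includes $ since P is the start symbol.
FOLLOW(U): in R→U c U x (occurrence 1), U is followed by c U x with FIRST {c}; in R→U c U x (occurrence 2), U is followed by x with FIRST {x}. Thus FOLLOW(U) = {c, x}.
FOLLOW(R): in P→x d R P, R is followed by P with FIRST {c, x}; in U→R x c d, R is followed by x c d with FIRST {x}. Thus FOLLOW(R) = {c, x}.
FOLLOW(P): in P→c x P, the suffix after P is empty (adds nothing new); in P→x d R P, the suffix after P is empty (adds nothing new); in R→P, the suffix after P is empty, so FOLLOW(P) ⊇ FOLLOW(R) = {c, x}. Thus FOLLOW(P) = {$, c, x}.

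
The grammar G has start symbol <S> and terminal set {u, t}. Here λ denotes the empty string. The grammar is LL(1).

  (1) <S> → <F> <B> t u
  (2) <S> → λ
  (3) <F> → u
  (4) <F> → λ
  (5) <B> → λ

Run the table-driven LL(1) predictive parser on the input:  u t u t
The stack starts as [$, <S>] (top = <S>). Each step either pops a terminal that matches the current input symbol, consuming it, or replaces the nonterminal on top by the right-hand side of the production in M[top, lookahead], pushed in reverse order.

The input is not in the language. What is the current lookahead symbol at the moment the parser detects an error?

     Stack          Input      Action
  1  $ <S>          u t u t $  expand <S> → <F> <B> t u
  2  $ u t <B> <F>  u t u t $  expand <F> → u
  3  $ u t <B> u    u t u t $  match u
  4  $ u t <B>      t u t $    expand <B> → λ
  5  $ u t          t u t $    match t
  6  $ u            u t $      match u
  7  $              t $        error: stack empty but input remains

t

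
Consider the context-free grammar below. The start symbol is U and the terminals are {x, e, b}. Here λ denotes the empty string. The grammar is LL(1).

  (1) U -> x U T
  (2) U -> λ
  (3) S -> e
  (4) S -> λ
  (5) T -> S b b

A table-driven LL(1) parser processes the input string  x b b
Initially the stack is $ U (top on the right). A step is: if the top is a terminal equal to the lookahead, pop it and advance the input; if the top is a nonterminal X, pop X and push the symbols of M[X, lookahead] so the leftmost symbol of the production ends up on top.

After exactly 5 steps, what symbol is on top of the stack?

step 1: stack=$ U  input=x b b $  — expand U -> x U T
step 2: stack=$ T U x  input=x b b $  — match x
step 3: stack=$ T U  input=b b $  — expand U -> λ
step 4: stack=$ T  input=b b $  — expand T -> S b b
step 5: stack=$ b b S  input=b b $  — expand S -> λ
Stack after step 5: $ b b (top = b).

b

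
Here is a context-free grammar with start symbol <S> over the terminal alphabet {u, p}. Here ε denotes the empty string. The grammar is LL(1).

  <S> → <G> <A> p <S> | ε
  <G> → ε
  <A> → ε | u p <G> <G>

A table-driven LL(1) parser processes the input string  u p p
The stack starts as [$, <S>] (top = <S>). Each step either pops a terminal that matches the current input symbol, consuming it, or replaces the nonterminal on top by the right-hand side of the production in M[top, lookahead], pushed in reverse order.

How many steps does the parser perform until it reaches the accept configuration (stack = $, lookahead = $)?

9

step 1: stack=$ <S>  input=u p p $  — expand <S> → <G> <A> p <S>
step 2: stack=$ <S> p <A> <G>  input=u p p $  — expand <G> → ε
step 3: stack=$ <S> p <A>  input=u p p $  — expand <A> → u p <G> <G>
step 4: stack=$ <S> p <G> <G> p u  input=u p p $  — match u
step 5: stack=$ <S> p <G> <G> p  input=p p $  — match p
step 6: stack=$ <S> p <G> <G>  input=p $  — expand <G> → ε
step 7: stack=$ <S> p <G>  input=p $  — expand <G> → ε
step 8: stack=$ <S> p  input=p $  — match p
step 9: stack=$ <S>  input=$  — expand <S> → ε
Accept reached after 9 steps.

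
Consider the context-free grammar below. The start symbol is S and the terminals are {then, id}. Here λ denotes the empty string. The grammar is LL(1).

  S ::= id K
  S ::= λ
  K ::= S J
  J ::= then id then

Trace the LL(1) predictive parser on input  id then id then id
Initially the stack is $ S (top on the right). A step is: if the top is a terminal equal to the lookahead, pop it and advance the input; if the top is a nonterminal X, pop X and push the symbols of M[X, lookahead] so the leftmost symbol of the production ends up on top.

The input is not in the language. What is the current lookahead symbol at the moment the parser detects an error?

     Stack           Input                 Action
  1  $ S             id then id then id $  expand S ::= id K
  2  $ K id          id then id then id $  match id
  3  $ K             then id then id $     expand K ::= S J
  4  $ J S           then id then id $     expand S ::= λ
  5  $ J             then id then id $     expand J ::= then id then
  6  $ then id then  then id then id $     match then
  7  $ then id       id then id $          match id
  8  $ then          then id $             match then
  9  $               id $                  error: stack empty but input remains

id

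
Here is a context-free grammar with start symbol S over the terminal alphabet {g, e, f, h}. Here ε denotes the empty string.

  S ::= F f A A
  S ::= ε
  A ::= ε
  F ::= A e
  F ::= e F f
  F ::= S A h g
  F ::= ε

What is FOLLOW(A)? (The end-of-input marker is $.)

FIRST(A): from A::=ε we get {ε}. So FIRST(A) = {ε}.
FIRST(S): from S::=F f A A we get {e, f, h}; from S::=ε we get {ε}. So FIRST(S) = {ε, e, f, h}.
FIRST(F): from F::=A e we get {e}; from F::=e F f we get {e}; from F::=S A h g we get {e, f, h}; from F::=ε we get {ε}. So FIRST(F) = {ε, e, f, h}.
FOLLOW(S) includes $ since S is the start symbol.
FOLLOW(S): in F::=S A h g, S is followed by A h g with FIRST {h}. Thus FOLLOW(S) = {$, h}.
FOLLOW(A): in S::=F f A A (occurrence 1), A is followed by A with FIRST {ε}; in S::=F f A A (occurrence 1), the suffix after A is nullable, so FOLLOW(A) ⊇ FOLLOW(S) = {$, h}; in S::=F f A A (occurrence 2), the suffix after A is empty, so FOLLOW(A) ⊇ FOLLOW(S) = {$, h}; in F::=A e, A is followed by e with FIRST {e}; in F::=S A h g, A is followed by h g with FIRST {h}. Thus FOLLOW(A) = {$, e, h}.
FOLLOW(F): in S::=F f A A, F is followed by f A A with FIRST {f}; in F::=e F f, F is followed by f with FIRST {f}. Thus FOLLOW(F) = {f}.

{$, e, h}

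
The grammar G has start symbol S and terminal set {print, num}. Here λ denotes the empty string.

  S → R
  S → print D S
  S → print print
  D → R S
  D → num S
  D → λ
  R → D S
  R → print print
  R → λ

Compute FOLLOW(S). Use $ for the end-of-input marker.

FIRST(S) = {λ, num, print}  (via R)
FIRST(D) = {λ, num, print}  (via R S)
FIRST(R) = {λ, num, print}  (via D S)
FOLLOW(S) includes $ since S is the start symbol.
FOLLOW(S): in S→print D S, the suffix after S is empty (adds nothing new); in D→R S, the suffix after S is empty, so FOLLOW(S) ⊇ FOLLOW(D) = {$, num, print}; in D→num S, the suffix after S is empty, so FOLLOW(S) ⊇ FOLLOW(D) = {$, num, print}; in R→D S, the suffix after S is empty, so FOLLOW(S) ⊇ FOLLOW(R) = {$, num, print}. Thus FOLLOW(S) = {$, num, print}.
FOLLOW(D): in S→print D S, D is followed by S with FIRST {λ, num, print}; in S→print D S, the suffix after D is nullable, so FOLLOW(D) ⊇ FOLLOW(S) = {$, num, print}; in R→D S, D is followed by S with FIRST {λ, num, print}; in R→D S, the suffix after D is nullable, so FOLLOW(D) ⊇ FOLLOW(R) = {$, num, print}. Thus FOLLOW(D) = {$, num, print}.
FOLLOW(R): in S→R, the suffix after R is empty, so FOLLOW(R) ⊇ FOLLOW(S) = {$, num, print}; in D→R S, R is followed by S with FIRST {λ, num, print}; in D→R S, the suffix after R is nullable, so FOLLOW(R) ⊇ FOLLOW(D) = {$, num, print}. Thus FOLLOW(R) = {$, num, print}.

{$, num, print}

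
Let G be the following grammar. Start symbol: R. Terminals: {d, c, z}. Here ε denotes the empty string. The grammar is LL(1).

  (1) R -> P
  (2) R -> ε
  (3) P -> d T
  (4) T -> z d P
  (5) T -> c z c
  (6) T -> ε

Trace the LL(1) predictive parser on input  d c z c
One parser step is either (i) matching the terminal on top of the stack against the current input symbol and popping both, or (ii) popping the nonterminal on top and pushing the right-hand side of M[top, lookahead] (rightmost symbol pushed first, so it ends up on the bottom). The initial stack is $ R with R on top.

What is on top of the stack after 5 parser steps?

z

step 1: stack=$ R  input=d c z c $  — expand R -> P
step 2: stack=$ P  input=d c z c $  — expand P -> d T
step 3: stack=$ T d  input=d c z c $  — match d
step 4: stack=$ T  input=c z c $  — expand T -> c z c
step 5: stack=$ c z c  input=c z c $  — match c
Stack after step 5: $ c z (top = z).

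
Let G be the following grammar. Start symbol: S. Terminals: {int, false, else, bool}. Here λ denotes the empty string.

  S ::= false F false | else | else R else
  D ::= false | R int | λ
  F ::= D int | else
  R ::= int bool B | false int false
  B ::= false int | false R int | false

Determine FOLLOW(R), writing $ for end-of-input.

{else, int}

FIRST(S) = {else, false}
FIRST(R) = {false, int}
FIRST(B) = {false}
FIRST(D) = {λ, false, int}  (via R int)
FIRST(F) = {else, false, int}  (via D int)
FOLLOW(S) includes $ since S is the start symbol.
FOLLOW(S): S appears on no right-hand side. Thus FOLLOW(S) = {$}.
FOLLOW(D): in F::=D int, D is followed by int with FIRST {int}. Thus FOLLOW(D) = {int}.
FOLLOW(F): in S::=false F false, F is followed by false with FIRST {false}. Thus FOLLOW(F) = {false}.
FOLLOW(R): in S::=else R else, R is followed by else with FIRST {else}; in D::=R int, R is followed by int with FIRST {int}; in B::=false R int, R is followed by int with FIRST {int}. Thus FOLLOW(R) = {else, int}.
FOLLOW(B): in R::=int bool B, the suffix after B is empty, so FOLLOW(B) ⊇ FOLLOW(R) = {else, int}. Thus FOLLOW(B) = {else, int}.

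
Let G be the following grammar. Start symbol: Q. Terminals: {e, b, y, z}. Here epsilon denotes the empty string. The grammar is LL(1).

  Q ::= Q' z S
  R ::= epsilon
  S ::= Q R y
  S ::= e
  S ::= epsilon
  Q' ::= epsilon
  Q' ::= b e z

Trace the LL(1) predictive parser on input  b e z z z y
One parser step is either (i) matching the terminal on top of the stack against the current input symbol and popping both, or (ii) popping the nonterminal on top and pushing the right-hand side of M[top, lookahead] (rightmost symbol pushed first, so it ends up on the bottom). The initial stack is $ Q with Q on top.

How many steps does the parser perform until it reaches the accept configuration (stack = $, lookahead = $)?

13

step 1: stack=$ Q  input=b e z z z y $  — expand Q ::= Q' z S
step 2: stack=$ S z Q'  input=b e z z z y $  — expand Q' ::= b e z
step 3: stack=$ S z z e b  input=b e z z z y $  — match b
step 4: stack=$ S z z e  input=e z z z y $  — match e
step 5: stack=$ S z z  input=z z z y $  — match z
step 6: stack=$ S z  input=z z y $  — match z
step 7: stack=$ S  input=z y $  — expand S ::= Q R y
step 8: stack=$ y R Q  input=z y $  — expand Q ::= Q' z S
step 9: stack=$ y R S z Q'  input=z y $  — expand Q' ::= epsilon
step 10: stack=$ y R S z  input=z y $  — match z
step 11: stack=$ y R S  input=y $  — expand S ::= epsilon
step 12: stack=$ y R  input=y $  — expand R ::= epsilon
step 13: stack=$ y  input=y $  — match y
Accept reached after 13 steps.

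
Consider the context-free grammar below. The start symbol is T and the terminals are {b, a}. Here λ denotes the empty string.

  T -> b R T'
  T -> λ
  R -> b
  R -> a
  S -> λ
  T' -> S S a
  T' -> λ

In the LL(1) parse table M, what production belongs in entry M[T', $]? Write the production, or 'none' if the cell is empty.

FIRST(T) = {λ, b}
FIRST(R) = {a, b}
FIRST(S) = {λ}
FIRST(T') = {λ, a}  (via S S a)
FOLLOW(T) includes $ since T is the start symbol.
FOLLOW(T): T appears on no right-hand side. Thus FOLLOW(T) = {$}.
FOLLOW(T'): in T->b R T', the suffix after T' is empty, so FOLLOW(T') ⊇ FOLLOW(T) = {$}. Thus FOLLOW(T') = {$}.
For T' -> S S a: FIRST(S S a) = {a}, so it goes in M[T', t] for t ∈ {a}.
For T' -> λ: FIRST(λ) = {λ}, so it goes in M[T', t] for t ∈ {}; since λ ∈ FIRST, also for every t ∈ FOLLOW(T') = {$}.

T' -> λ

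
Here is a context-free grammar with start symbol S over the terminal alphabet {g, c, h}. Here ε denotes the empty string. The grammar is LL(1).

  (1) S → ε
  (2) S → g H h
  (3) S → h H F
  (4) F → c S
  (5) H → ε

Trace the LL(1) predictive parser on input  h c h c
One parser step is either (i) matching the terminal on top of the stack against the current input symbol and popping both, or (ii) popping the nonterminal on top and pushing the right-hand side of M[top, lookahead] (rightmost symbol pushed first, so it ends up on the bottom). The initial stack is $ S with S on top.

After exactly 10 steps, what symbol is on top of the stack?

S

step 1: stack=$ S  input=h c h c $  — expand S → h H F
step 2: stack=$ F H h  input=h c h c $  — match h
step 3: stack=$ F H  input=c h c $  — expand H → ε
step 4: stack=$ F  input=c h c $  — expand F → c S
step 5: stack=$ S c  input=c h c $  — match c
step 6: stack=$ S  input=h c $  — expand S → h H F
step 7: stack=$ F H h  input=h c $  — match h
step 8: stack=$ F H  input=c $  — expand H → ε
step 9: stack=$ F  input=c $  — expand F → c S
step 10: stack=$ S c  input=c $  — match c
Stack after step 10: $ S (top = S).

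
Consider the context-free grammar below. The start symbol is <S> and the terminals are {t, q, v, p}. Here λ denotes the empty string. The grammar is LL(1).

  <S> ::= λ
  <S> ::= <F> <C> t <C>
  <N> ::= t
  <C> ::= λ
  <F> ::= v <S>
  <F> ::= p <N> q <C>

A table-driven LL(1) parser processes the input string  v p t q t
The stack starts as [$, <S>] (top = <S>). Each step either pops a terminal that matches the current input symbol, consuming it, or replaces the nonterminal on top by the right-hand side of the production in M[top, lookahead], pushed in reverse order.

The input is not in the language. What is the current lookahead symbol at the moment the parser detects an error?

$

step 1: stack=$ <S>  input=v p t q t $  — expand <S> ::= <F> <C> t <C>
step 2: stack=$ <C> t <C> <F>  input=v p t q t $  — expand <F> ::= v <S>
step 3: stack=$ <C> t <C> <S> v  input=v p t q t $  — match v
step 4: stack=$ <C> t <C> <S>  input=p t q t $  — expand <S> ::= <F> <C> t <C>
step 5: stack=$ <C> t <C> <C> t <C> <F>  input=p t q t $  — expand <F> ::= p <N> q <C>
step 6: stack=$ <C> t <C> <C> t <C> <C> q <N> p  input=p t q t $  — match p
step 7: stack=$ <C> t <C> <C> t <C> <C> q <N>  input=t q t $  — expand <N> ::= t
step 8: stack=$ <C> t <C> <C> t <C> <C> q t  input=t q t $  — match t
step 9: stack=$ <C> t <C> <C> t <C> <C> q  input=q t $  — match q
step 10: stack=$ <C> t <C> <C> t <C> <C>  input=t $  — expand <C> ::= λ
step 11: stack=$ <C> t <C> <C> t <C>  input=t $  — expand <C> ::= λ
step 12: stack=$ <C> t <C> <C> t  input=t $  — match t
step 13: stack=$ <C> t <C> <C>  input=$  — expand <C> ::= λ
step 14: stack=$ <C> t <C>  input=$  — expand <C> ::= λ
step 15: stack=$ <C> t  input=$  — error: top is terminal t but lookahead is $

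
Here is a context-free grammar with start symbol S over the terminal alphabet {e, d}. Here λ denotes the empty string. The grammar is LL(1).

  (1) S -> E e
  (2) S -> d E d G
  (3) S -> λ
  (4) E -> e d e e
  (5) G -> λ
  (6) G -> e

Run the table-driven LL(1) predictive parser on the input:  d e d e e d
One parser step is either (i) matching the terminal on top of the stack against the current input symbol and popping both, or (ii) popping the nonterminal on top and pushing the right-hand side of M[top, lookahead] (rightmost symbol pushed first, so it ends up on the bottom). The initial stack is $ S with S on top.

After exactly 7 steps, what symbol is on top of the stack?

d

     Stack          Input          Action
  1  $ S            d e d e e d $  expand S -> d E d G
  2  $ G d E d      d e d e e d $  match d
  3  $ G d E        e d e e d $    expand E -> e d e e
  4  $ G d e e d e  e d e e d $    match e
  5  $ G d e e d    d e e d $      match d
  6  $ G d e e      e e d $        match e
  7  $ G d e        e d $          match e
Stack after step 7: $ G d (top = d).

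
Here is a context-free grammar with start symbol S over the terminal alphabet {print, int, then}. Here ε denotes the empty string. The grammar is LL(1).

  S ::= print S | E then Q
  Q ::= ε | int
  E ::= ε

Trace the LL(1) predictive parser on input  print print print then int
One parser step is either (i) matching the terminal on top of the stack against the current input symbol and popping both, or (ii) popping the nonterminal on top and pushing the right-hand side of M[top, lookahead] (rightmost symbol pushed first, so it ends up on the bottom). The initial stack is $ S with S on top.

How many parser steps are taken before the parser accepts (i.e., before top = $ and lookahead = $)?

11

      Stack       Input                         Action
   1  $ S         print print print then int $  expand S ::= print S
   2  $ S print   print print print then int $  match print
   3  $ S         print print then int $        expand S ::= print S
   4  $ S print   print print then int $        match print
   5  $ S         print then int $              expand S ::= print S
   6  $ S print   print then int $              match print
   7  $ S         then int $                    expand S ::= E then Q
   8  $ Q then E  then int $                    expand E ::= ε
   9  $ Q then    then int $                    match then
  10  $ Q         int $                         expand Q ::= int
  11  $ int       int $                         match int
Accept reached after 11 steps.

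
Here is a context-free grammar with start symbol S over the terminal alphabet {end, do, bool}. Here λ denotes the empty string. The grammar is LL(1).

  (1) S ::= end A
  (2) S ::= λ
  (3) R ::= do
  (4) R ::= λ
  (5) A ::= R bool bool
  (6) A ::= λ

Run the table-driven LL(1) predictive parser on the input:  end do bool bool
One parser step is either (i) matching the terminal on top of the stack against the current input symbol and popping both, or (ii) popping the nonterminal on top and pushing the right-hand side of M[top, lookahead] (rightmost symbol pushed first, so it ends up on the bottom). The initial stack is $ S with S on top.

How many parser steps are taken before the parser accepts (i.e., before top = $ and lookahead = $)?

7

     Stack           Input               Action
  1  $ S             end do bool bool $  expand S ::= end A
  2  $ A end         end do bool bool $  match end
  3  $ A             do bool bool $      expand A ::= R bool bool
  4  $ bool bool R   do bool bool $      expand R ::= do
  5  $ bool bool do  do bool bool $      match do
  6  $ bool bool     bool bool $         match bool
  7  $ bool          bool $              match bool
Accept reached after 7 steps.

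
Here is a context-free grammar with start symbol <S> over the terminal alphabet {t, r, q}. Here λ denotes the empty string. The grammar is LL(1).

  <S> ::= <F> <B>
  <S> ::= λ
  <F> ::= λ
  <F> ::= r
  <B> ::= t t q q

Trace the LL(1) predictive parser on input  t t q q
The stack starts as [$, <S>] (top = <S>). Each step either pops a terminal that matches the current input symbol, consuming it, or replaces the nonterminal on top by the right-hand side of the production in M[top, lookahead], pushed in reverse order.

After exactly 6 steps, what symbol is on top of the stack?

step 1: stack=$ <S>  input=t t q q $  — expand <S> ::= <F> <B>
step 2: stack=$ <B> <F>  input=t t q q $  — expand <F> ::= λ
step 3: stack=$ <B>  input=t t q q $  — expand <B> ::= t t q q
step 4: stack=$ q q t t  input=t t q q $  — match t
step 5: stack=$ q q t  input=t q q $  — match t
step 6: stack=$ q q  input=q q $  — match q
Stack after step 6: $ q (top = q).

q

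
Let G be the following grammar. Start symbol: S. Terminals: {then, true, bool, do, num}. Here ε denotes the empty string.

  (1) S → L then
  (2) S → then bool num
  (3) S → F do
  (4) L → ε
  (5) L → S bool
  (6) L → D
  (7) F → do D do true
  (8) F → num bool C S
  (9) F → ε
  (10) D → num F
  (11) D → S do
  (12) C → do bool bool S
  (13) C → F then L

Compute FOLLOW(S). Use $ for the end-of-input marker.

FIRST(F) = {ε, do, num}
FIRST(C) = {do, num, then}  (via F then L)
FIRST(S) = {do, num, then}  (via L then, F do)
FIRST(D) = {do, num, then}  (via S do)
FIRST(L) = {ε, do, num, then}  (via S bool, D)
FOLLOW(S) includes $ since S is the start symbol.
FOLLOW(C): in F→num bool C S, C is followed by S with FIRST {do, num, then}. Thus FOLLOW(C) = {do, num, then}.
FOLLOW(L): in S→L then, L is followed by then with FIRST {then}; in C→F then L, the suffix after L is empty, so FOLLOW(L) ⊇ FOLLOW(C) = {do, num, then}. Thus FOLLOW(L) = {do, num, then}.
FOLLOW(D): in L→D, the suffix after D is empty, so FOLLOW(D) ⊇ FOLLOW(L) = {do, num, then}; in F→do D do true, D is followed by do true with FIRST {do}. Thus FOLLOW(D) = {do, num, then}.
FOLLOW(F): in S→F do, F is followed by do with FIRST {do}; in D→num F, the suffix after F is empty, so FOLLOW(F) ⊇ FOLLOW(D) = {do, num, then}; in C→F then L, F is followed by then L with FIRST {then}. Thus FOLLOW(F) = {do, num, then}.
FOLLOW(S): in L→S bool, S is followed by bool with FIRST {bool}; in F→num bool C S, the suffix after S is empty, so FOLLOW(S) ⊇ FOLLOW(F) = {do, num, then}; in D→S do, S is followed by do with FIRST {do}; in C→do bool bool S, the suffix after S is empty, so FOLLOW(S) ⊇ FOLLOW(C) = {do, num, then}. Thus FOLLOW(S) = {$, bool, do, num, then}.

{$, bool, do, num, then}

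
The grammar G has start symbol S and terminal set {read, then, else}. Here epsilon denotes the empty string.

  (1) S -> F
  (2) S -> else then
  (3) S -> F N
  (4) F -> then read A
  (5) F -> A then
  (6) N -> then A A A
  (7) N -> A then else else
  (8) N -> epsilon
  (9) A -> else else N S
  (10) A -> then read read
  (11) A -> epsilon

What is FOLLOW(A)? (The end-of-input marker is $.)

FIRST(A): from A->else else N S we get {else}; from A->then read read we get {then}; from A->epsilon we get {epsilon}. So FIRST(A) = {epsilon, else, then}.
FIRST(F): from F->then read A we get {then}; from F->A then we get {else, then}. So FIRST(F) = {else, then}.
FIRST(N): from N->then A A A we get {then}; from N->A then else else we get {else, then}; from N->epsilon we get {epsilon}. So FIRST(N) = {epsilon, else, then}.
FIRST(S): from S->F we get {else, then}; from S->else then we get {else}; from S->F N we get {else, then}. So FIRST(S) = {else, then}.
FOLLOW(S) includes $ since S is the start symbol.
FOLLOW(S): in A->else else N S, the suffix after S is empty, so FOLLOW(S) ⊇ FOLLOW(A) = {$, else, then}. Thus FOLLOW(S) = {$, else, then}.
FOLLOW(F): in S->F, the suffix after F is empty, so FOLLOW(F) ⊇ FOLLOW(S) = {$, else, then}; in S->F N, F is followed by N with FIRST {epsilon, else, then}; in S->F N, the suffix after F is nullable, so FOLLOW(F) ⊇ FOLLOW(S) = {$, else, then}. Thus FOLLOW(F) = {$, else, then}.
FOLLOW(N): in S->F N, the suffix after N is empty, so FOLLOW(N) ⊇ FOLLOW(S) = {$, else, then}; in A->else else N S, N is followed by S with FIRST {else, then}. Thus FOLLOW(N) = {$, else, then}.
FOLLOW(A): in F->then read A, the suffix after A is empty, so FOLLOW(A) ⊇ FOLLOW(F) = {$, else, then}; in F->A then, A is followed by then with FIRST {then}; in N->then A A A (occurrence 1), A is followed by A A with FIRST {epsilon, else, then}; in N->then A A A (occurrence 1), the suffix after A is nullable, so FOLLOW(A) ⊇ FOLLOW(N) = {$, else, then}; in N->then A A A (occurrence 2), A is followed by A with FIRST {epsilon, else, then}; in N->then A A A (occurrence 2), the suffix after A is nullable, so FOLLOW(A) ⊇ FOLLOW(N) = {$, else, then}; in N->then A A A (occurrence 3), the suffix after A is empty, so FOLLOW(A) ⊇ FOLLOW(N) = {$, else, then}; in N->A then else else, A is followed by then else else with FIRST {then}. Thus FOLLOW(A) = {$, else, then}.

{$, else, then}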